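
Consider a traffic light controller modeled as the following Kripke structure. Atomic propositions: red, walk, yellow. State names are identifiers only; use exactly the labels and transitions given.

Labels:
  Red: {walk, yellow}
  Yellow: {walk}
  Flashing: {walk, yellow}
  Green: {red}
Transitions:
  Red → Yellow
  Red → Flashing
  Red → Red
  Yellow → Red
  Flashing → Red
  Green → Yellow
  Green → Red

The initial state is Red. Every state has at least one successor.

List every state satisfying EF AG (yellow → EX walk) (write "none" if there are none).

{Red, Yellow, Flashing, Green}

States satisfying AG (yellow → EX walk): {Red, Yellow, Flashing, Green}.
States satisfying EF AG (yellow → EX walk): {Red, Yellow, Flashing, Green}.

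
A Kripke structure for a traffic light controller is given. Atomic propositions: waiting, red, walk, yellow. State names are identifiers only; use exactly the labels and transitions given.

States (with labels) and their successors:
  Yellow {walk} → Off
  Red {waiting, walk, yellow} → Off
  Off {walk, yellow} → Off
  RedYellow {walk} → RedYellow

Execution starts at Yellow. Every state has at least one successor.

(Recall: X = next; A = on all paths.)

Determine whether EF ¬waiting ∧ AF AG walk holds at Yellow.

States satisfying ¬waiting: {Yellow, Off, RedYellow}.
States satisfying EF ¬waiting: {Yellow, Red, Off, RedYellow}.
States satisfying AG walk: {Yellow, Red, Off, RedYellow}.
States satisfying AF AG walk: {Yellow, Red, Off, RedYellow}.
States satisfying EF ¬waiting ∧ AF AG walk: {Yellow, Red, Off, RedYellow}.
Yellow ∈ Sat(EF ¬waiting ∧ AF AG walk).

Holds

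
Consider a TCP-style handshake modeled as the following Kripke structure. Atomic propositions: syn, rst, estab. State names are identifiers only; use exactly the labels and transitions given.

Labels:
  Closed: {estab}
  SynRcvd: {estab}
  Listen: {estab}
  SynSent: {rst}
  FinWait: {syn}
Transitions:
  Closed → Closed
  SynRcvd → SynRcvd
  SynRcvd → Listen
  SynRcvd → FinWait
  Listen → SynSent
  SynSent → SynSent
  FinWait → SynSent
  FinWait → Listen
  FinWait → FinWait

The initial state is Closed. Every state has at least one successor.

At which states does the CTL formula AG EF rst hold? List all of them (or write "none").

States satisfying EF rst: {SynRcvd, Listen, SynSent, FinWait}.
States satisfying AG EF rst: {SynRcvd, Listen, SynSent, FinWait}.

{SynRcvd, Listen, SynSent, FinWait}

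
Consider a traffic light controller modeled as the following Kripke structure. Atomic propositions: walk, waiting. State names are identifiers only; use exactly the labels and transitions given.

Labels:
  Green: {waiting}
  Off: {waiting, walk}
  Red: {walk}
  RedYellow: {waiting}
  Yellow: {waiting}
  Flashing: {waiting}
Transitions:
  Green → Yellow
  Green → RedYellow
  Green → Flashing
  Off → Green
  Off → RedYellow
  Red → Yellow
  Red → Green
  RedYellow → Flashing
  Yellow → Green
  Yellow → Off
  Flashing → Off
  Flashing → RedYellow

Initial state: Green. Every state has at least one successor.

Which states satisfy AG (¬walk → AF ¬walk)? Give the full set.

{Green, Off, Red, RedYellow, Yellow, Flashing}

States satisfying ¬walk → AF ¬walk: {Green, Off, Red, RedYellow, Yellow, Flashing}.
States satisfying AG (¬walk → AF ¬walk): {Green, Off, Red, RedYellow, Yellow, Flashing}.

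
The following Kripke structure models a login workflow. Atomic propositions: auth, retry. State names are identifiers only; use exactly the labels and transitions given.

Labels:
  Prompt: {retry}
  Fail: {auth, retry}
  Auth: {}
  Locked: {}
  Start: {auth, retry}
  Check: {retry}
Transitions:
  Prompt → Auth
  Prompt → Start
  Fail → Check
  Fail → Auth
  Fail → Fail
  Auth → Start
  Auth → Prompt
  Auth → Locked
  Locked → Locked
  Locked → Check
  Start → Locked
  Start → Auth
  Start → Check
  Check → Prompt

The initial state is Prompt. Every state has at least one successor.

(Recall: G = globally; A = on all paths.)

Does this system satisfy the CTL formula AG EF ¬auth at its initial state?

States satisfying EF ¬auth: {Prompt, Fail, Auth, Locked, Start, Check}.
States satisfying AG EF ¬auth: {Prompt, Fail, Auth, Locked, Start, Check}.
Every state reachable from Prompt satisfies EF ¬auth.
Prompt ∈ Sat(AG EF ¬auth).

Satisfied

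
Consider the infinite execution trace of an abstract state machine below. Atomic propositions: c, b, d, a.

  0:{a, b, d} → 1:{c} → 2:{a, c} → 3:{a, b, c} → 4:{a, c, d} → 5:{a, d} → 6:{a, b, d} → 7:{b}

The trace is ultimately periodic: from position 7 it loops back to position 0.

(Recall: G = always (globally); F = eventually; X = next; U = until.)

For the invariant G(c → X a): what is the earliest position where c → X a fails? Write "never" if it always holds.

c → X a holds at every position 0..7, and those are all the positions the trace ever visits, so the invariant G(c → X a) is never violated.

never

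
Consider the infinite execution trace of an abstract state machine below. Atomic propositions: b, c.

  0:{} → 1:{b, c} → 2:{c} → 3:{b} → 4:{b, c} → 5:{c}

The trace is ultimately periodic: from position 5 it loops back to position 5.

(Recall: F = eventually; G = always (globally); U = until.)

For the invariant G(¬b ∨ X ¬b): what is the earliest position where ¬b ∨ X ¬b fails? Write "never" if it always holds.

Check ¬b ∨ X ¬b at each position in order: 0 ✓, 1 ✓, 2 ✓.
At position 3 the labels are {b} and the next position 4 has {b, c}, so ¬b ∨ X ¬b is false there. This is the first violation.

3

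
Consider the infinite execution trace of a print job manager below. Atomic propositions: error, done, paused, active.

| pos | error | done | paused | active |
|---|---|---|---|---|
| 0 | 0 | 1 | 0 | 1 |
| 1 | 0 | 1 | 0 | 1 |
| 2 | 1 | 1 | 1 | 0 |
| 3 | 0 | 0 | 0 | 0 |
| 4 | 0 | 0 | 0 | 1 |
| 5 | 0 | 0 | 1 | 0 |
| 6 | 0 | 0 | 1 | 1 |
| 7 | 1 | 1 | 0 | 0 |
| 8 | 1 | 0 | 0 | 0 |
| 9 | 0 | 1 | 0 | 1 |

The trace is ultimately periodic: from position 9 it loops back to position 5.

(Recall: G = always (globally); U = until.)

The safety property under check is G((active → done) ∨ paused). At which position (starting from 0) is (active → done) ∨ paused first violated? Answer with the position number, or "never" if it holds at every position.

Check (active → done) ∨ paused at each position in order: 0 ✓, 1 ✓, 2 ✓, 3 ✓.
At position 4 the labels are {active}, so (active → done) ∨ paused is false there. This is the first violation.

4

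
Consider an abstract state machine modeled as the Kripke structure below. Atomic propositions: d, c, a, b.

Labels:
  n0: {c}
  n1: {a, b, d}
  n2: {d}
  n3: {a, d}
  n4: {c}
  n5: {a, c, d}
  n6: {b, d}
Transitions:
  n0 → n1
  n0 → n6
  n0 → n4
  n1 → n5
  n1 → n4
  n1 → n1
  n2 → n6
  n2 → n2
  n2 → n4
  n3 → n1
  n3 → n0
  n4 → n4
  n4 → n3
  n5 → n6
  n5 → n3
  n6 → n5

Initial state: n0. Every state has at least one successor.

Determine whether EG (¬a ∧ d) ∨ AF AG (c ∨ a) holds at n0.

States satisfying ¬a ∧ d: {n2, n6}.
States satisfying EG (¬a ∧ d): {n2}.
States satisfying AG (c ∨ a): ∅.
States satisfying AF AG (c ∨ a): ∅.
States satisfying EG (¬a ∧ d) ∨ AF AG (c ∨ a): {n2}.
n0 ∉ Sat(EG (¬a ∧ d) ∨ AF AG (c ∨ a)).

Does not hold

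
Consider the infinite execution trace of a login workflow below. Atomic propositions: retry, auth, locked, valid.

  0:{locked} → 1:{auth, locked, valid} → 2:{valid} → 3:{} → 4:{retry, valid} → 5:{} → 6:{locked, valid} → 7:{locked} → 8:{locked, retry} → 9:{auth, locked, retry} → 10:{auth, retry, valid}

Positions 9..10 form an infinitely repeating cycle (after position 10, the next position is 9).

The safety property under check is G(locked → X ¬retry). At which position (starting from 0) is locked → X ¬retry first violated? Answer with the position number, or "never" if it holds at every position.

Check locked → X ¬retry at each position in order: 0 ✓, 1 ✓, 2 ✓, 3 ✓, 4 ✓, 5 ✓, 6 ✓.
At position 7 the labels are {locked} and the next position 8 has {locked, retry}, so locked → X ¬retry is false there. This is the first violation.

7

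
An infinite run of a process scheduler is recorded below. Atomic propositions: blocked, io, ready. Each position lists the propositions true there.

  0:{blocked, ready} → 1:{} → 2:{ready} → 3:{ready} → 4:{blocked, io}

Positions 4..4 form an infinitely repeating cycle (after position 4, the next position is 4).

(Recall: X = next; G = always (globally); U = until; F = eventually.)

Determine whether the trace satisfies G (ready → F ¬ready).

Yes

ready → F ¬ready holds at every position 0..4, and those are all positions ever visited, so G (ready → F ¬ready) holds.
Positions where ready holds: 0, 2, 3.
Check F ¬ready at each: 0→ok, 2→ok, 3→ok.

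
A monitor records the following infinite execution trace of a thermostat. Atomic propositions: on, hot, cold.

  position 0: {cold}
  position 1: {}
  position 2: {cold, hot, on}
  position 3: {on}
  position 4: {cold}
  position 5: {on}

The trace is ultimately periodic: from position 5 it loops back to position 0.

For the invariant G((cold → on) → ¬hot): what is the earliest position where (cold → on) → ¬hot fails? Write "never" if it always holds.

2

Check (cold → on) → ¬hot at each position in order: 0 ✓, 1 ✓.
At position 2 the labels are {cold, hot, on}, so (cold → on) → ¬hot is false there. This is the first violation.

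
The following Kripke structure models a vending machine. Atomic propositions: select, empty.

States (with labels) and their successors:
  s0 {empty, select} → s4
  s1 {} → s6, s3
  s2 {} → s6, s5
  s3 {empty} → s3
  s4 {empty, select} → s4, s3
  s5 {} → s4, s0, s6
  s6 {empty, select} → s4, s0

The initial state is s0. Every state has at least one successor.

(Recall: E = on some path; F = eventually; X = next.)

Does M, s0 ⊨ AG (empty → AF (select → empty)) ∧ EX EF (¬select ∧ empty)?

States satisfying empty → AF (select → empty): {s0, s1, s2, s3, s4, s5, s6}.
States satisfying AG (empty → AF (select → empty)): {s0, s1, s2, s3, s4, s5, s6}.
States satisfying EF (¬select ∧ empty): {s0, s1, s2, s3, s4, s5, s6}.
States satisfying EX EF (¬select ∧ empty): {s0, s1, s2, s3, s4, s5, s6}.
States satisfying AG (empty → AF (select → empty)) ∧ EX EF (¬select ∧ empty): {s0, s1, s2, s3, s4, s5, s6}.
s0 ∈ Sat(AG (empty → AF (select → empty)) ∧ EX EF (¬select ∧ empty)).

Holds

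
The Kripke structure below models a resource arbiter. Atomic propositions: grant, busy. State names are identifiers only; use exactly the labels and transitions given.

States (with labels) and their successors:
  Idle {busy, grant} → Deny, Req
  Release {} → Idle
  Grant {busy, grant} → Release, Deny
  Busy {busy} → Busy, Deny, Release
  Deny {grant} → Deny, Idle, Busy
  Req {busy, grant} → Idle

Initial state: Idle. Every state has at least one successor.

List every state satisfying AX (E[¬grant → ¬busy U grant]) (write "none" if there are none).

States satisfying E[¬grant → ¬busy U grant]: {Idle, Release, Grant, Deny, Req}.
States satisfying AX (E[¬grant → ¬busy U grant]): {Idle, Release, Grant, Req}.

{Idle, Release, Grant, Req}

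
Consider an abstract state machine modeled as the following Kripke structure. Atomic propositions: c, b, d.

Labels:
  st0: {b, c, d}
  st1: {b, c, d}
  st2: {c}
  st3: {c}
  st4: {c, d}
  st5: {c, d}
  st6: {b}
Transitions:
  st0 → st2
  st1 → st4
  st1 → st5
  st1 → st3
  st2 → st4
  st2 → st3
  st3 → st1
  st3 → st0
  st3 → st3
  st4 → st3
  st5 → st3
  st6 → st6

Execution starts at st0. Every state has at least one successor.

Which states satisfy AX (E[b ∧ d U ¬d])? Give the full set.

{st0, st3, st4, st5, st6}

States satisfying E[b ∧ d U ¬d]: {st0, st1, st2, st3, st6}.
States satisfying AX (E[b ∧ d U ¬d]): {st0, st3, st4, st5, st6}.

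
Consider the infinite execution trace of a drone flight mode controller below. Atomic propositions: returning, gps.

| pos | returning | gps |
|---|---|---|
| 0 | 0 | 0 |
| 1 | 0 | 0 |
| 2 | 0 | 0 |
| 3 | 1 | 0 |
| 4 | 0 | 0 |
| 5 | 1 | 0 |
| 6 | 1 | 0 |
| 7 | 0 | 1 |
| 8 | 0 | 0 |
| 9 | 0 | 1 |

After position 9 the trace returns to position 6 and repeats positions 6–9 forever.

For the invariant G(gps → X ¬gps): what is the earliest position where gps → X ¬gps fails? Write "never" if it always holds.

never

gps → X ¬gps holds at every position 0..9, and those are all the positions the trace ever visits, so the invariant G(gps → X ¬gps) is never violated.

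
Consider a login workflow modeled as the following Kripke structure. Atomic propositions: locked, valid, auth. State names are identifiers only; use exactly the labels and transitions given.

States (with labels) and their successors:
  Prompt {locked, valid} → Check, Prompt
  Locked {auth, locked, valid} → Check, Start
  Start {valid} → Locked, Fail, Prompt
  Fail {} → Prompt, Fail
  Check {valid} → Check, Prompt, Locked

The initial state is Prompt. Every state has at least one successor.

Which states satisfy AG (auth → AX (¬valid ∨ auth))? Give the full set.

States satisfying auth → AX (¬valid ∨ auth): {Prompt, Start, Fail, Check}.
States satisfying AG (auth → AX (¬valid ∨ auth)): ∅.

none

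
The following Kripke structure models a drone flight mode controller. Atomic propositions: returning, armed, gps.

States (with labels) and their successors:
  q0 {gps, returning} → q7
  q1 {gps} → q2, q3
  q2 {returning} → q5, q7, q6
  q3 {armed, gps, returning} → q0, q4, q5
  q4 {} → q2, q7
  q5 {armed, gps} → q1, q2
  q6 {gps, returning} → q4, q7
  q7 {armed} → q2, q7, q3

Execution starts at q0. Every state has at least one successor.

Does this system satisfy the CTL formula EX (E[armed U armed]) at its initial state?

States satisfying E[armed U armed]: {q3, q5, q7}.
States satisfying EX (E[armed U armed]): {q0, q1, q2, q3, q4, q6, q7}.
q0 ∈ Sat(EX (E[armed U armed])).

Holds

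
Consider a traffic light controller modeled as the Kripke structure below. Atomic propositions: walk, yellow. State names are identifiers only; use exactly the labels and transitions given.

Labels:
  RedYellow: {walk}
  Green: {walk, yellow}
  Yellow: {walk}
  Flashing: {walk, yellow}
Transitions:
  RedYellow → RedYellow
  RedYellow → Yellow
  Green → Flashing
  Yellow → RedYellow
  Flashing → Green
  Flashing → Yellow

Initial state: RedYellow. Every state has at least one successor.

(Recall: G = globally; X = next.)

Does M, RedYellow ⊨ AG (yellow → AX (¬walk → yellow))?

States satisfying yellow → AX (¬walk → yellow): {RedYellow, Green, Yellow, Flashing}.
States satisfying AG (yellow → AX (¬walk → yellow)): {RedYellow, Green, Yellow, Flashing}.
Every state reachable from RedYellow satisfies yellow → AX (¬walk → yellow).
RedYellow ∈ Sat(AG (yellow → AX (¬walk → yellow))).

Satisfied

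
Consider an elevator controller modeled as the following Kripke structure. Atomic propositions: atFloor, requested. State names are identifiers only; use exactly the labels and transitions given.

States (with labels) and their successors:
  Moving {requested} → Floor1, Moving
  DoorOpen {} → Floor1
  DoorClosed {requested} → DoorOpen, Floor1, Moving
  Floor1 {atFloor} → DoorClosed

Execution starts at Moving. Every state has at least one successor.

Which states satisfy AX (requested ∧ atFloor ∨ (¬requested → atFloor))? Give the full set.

States satisfying requested ∧ atFloor ∨ (¬requested → atFloor): {Moving, DoorClosed, Floor1}.
States satisfying AX (requested ∧ atFloor ∨ (¬requested → atFloor)): {Moving, DoorOpen, Floor1}.

{Moving, DoorOpen, Floor1}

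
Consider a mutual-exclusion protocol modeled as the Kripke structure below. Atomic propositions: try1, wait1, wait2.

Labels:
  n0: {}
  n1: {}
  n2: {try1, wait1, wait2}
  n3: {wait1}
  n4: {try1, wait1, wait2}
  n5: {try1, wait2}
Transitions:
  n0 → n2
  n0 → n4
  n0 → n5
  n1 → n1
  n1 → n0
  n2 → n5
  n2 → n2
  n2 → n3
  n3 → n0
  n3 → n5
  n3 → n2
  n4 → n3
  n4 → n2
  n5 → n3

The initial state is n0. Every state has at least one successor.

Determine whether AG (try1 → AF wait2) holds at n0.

Yes

States satisfying try1 → AF wait2: {n0, n1, n2, n3, n4, n5}.
States satisfying AG (try1 → AF wait2): {n0, n1, n2, n3, n4, n5}.
Every state reachable from n0 satisfies try1 → AF wait2.
n0 ∈ Sat(AG (try1 → AF wait2)).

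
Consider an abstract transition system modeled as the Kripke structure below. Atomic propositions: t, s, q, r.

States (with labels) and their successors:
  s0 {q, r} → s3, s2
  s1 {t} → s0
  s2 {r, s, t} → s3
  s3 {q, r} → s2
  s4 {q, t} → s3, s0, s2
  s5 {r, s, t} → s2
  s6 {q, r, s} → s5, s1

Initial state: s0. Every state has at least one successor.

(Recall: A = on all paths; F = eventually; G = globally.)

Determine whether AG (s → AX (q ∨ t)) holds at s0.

Satisfied

States satisfying s → AX (q ∨ t): {s0, s1, s2, s3, s4, s5, s6}.
States satisfying AG (s → AX (q ∨ t)): {s0, s1, s2, s3, s4, s5, s6}.
Every state reachable from s0 satisfies s → AX (q ∨ t).
s0 ∈ Sat(AG (s → AX (q ∨ t))).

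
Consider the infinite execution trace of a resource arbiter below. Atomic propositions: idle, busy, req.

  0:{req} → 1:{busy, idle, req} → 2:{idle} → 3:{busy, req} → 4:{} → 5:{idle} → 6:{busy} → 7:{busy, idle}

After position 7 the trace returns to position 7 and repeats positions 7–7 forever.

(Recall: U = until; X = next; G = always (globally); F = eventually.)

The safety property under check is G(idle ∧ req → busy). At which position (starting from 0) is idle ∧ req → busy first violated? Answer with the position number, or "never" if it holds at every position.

never

idle ∧ req → busy holds at every position 0..7, and those are all the positions the trace ever visits, so the invariant G(idle ∧ req → busy) is never violated.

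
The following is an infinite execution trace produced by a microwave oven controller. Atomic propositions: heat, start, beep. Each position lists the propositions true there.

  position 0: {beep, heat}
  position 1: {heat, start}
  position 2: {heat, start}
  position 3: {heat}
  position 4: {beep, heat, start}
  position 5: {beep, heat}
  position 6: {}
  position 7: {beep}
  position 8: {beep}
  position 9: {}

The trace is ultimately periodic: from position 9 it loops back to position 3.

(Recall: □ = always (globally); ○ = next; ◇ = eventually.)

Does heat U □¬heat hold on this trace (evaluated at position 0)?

Walking from position 0: at position 6, □¬heat has not yet held and heat fails, so heat U □¬heat is false.

Does not hold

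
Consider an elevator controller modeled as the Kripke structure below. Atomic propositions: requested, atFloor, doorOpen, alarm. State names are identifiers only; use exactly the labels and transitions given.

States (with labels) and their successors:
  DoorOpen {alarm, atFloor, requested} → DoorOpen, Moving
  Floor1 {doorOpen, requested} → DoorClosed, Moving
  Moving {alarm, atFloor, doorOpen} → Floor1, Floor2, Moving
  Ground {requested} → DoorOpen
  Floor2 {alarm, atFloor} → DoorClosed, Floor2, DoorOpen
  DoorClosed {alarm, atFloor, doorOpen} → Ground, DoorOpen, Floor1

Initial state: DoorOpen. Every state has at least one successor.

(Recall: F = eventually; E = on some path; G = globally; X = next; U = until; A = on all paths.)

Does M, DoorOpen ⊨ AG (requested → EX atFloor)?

States satisfying requested → EX atFloor: {DoorOpen, Floor1, Moving, Ground, Floor2, DoorClosed}.
States satisfying AG (requested → EX atFloor): {DoorOpen, Floor1, Moving, Ground, Floor2, DoorClosed}.
Every state reachable from DoorOpen satisfies requested → EX atFloor.
DoorOpen ∈ Sat(AG (requested → EX atFloor)).

Holds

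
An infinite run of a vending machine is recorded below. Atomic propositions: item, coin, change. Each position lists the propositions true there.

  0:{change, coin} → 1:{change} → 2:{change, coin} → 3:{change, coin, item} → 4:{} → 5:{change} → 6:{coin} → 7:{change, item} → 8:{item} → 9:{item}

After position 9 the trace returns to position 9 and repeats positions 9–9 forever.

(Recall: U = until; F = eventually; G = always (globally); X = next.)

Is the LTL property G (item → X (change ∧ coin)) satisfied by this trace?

No

item → X (change ∧ coin) must hold at every position from 0 onward. It fails at position 3, so G (item → X (change ∧ coin)) is false.
Positions where item holds: 3, 7, 8, 9.
Check X (change ∧ coin) at each: 3→fails, 7→fails, 8→fails, 9→fails.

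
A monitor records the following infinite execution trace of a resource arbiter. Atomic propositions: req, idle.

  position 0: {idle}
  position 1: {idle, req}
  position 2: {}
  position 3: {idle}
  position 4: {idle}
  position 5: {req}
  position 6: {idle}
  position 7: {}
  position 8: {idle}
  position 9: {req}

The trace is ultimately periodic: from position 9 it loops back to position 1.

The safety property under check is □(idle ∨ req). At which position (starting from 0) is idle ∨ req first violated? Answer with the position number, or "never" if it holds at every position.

Check idle ∨ req at each position in order: 0 ✓, 1 ✓.
At position 2 the labels are {}, so idle ∨ req is false there. This is the first violation.

2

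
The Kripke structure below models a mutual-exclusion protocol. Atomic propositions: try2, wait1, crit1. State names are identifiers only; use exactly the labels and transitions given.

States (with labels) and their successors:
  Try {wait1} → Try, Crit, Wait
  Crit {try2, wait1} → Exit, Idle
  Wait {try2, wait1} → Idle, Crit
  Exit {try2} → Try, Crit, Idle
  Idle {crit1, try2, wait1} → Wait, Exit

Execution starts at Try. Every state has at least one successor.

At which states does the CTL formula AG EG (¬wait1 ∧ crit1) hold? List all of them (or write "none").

States satisfying EG (¬wait1 ∧ crit1): ∅.
States satisfying AG EG (¬wait1 ∧ crit1): ∅.

none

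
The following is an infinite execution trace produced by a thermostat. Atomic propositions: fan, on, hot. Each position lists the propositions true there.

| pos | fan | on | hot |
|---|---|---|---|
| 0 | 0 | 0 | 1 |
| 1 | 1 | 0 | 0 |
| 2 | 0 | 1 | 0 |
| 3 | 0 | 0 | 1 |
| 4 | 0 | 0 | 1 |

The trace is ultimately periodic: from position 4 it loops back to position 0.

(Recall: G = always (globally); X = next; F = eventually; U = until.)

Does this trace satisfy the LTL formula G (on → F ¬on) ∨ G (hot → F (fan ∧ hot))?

Holds

on → F ¬on holds at every position 0..4, and those are all positions ever visited, so G (on → F ¬on) holds.
Positions where on holds: 2.
Check F ¬on at each: 2→ok.
hot → F (fan ∧ hot) must hold at every position from 0 onward. It fails at position 0, so G (hot → F (fan ∧ hot)) is false.
Positions where hot holds: 0, 3, 4.
Check F (fan ∧ hot) at each: 0→fails, 3→fails, 4→fails.
At position 0: G (on → F ¬on) is true; G (hot → F (fan ∧ hot)) is false; so G (on → F ¬on) ∨ G (hot → F (fan ∧ hot)) is true.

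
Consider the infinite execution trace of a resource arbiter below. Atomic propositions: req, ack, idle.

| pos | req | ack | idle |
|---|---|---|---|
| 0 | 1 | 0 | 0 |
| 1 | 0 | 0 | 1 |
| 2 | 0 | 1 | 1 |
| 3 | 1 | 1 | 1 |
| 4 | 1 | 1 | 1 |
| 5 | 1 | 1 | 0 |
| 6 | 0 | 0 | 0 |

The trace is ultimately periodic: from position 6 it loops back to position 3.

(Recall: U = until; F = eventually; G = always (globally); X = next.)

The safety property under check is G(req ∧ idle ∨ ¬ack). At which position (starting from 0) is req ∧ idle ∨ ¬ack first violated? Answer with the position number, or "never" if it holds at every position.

Check req ∧ idle ∨ ¬ack at each position in order: 0 ✓, 1 ✓.
At position 2 the labels are {ack, idle}, so req ∧ idle ∨ ¬ack is false there. This is the first violation.

2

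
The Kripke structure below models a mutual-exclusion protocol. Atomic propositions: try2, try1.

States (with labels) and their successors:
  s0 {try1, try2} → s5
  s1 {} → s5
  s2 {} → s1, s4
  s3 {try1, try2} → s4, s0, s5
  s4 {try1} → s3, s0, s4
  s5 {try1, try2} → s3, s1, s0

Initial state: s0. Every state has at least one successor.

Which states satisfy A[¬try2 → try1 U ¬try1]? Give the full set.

{s1, s2}

States satisfying ¬try2 → try1: {s0, s3, s4, s5}.
States satisfying ¬try1: {s1, s2}.
States satisfying A[¬try2 → try1 U ¬try1]: {s1, s2}.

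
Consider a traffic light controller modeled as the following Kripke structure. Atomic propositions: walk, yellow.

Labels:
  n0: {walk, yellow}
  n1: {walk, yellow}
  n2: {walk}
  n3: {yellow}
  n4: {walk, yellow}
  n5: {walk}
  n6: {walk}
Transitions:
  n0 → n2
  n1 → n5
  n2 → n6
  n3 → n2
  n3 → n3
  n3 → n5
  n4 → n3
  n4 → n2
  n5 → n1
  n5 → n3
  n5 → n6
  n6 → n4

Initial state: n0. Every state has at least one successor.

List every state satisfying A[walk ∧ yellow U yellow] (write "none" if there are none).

{n0, n1, n3, n4}

States satisfying walk ∧ yellow: {n0, n1, n4}.
States satisfying yellow: {n0, n1, n3, n4}.
States satisfying A[walk ∧ yellow U yellow]: {n0, n1, n3, n4}.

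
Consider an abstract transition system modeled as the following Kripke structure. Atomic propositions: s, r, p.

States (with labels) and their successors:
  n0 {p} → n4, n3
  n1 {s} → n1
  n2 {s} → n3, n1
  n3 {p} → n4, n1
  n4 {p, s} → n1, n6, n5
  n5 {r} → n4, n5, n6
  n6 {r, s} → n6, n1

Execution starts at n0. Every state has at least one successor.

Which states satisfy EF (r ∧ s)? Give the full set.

{n0, n2, n3, n4, n5, n6}

States satisfying r ∧ s: {n6}.
States satisfying EF (r ∧ s): {n0, n2, n3, n4, n5, n6}.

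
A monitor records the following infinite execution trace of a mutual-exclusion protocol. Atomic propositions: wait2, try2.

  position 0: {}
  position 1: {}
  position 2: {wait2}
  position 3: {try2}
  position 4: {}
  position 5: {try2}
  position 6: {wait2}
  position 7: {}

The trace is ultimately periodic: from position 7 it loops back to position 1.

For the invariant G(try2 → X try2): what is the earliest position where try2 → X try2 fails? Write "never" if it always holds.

3

Check try2 → X try2 at each position in order: 0 ✓, 1 ✓, 2 ✓.
At position 3 the labels are {try2} and the next position 4 has {}, so try2 → X try2 is false there. This is the first violation.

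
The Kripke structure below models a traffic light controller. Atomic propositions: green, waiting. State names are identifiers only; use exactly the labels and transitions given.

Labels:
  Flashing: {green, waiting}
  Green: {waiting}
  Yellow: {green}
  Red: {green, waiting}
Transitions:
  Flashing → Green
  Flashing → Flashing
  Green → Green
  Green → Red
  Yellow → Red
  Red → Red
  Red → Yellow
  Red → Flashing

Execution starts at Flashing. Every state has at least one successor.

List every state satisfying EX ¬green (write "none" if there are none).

States satisfying ¬green: {Green}.
States satisfying EX ¬green: {Flashing, Green}.

{Flashing, Green}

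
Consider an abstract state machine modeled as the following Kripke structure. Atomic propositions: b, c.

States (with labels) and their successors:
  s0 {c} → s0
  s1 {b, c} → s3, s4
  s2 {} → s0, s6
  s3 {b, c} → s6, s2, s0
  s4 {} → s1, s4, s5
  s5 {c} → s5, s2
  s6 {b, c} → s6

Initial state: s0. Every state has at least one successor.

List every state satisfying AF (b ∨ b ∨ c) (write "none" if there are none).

{s0, s1, s2, s3, s5, s6}

States satisfying b ∨ b ∨ c: {s0, s1, s3, s5, s6}.
States satisfying AF (b ∨ b ∨ c): {s0, s1, s2, s3, s5, s6}.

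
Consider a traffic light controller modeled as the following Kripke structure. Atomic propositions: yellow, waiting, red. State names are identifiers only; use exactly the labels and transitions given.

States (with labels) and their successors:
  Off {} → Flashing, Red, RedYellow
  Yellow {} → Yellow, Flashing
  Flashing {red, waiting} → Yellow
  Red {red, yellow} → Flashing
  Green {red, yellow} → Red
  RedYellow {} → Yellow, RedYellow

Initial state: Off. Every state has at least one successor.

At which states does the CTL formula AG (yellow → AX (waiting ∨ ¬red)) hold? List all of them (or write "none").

{Off, Yellow, Flashing, Red, RedYellow}

States satisfying yellow → AX (waiting ∨ ¬red): {Off, Yellow, Flashing, Red, RedYellow}.
States satisfying AG (yellow → AX (waiting ∨ ¬red)): {Off, Yellow, Flashing, Red, RedYellow}.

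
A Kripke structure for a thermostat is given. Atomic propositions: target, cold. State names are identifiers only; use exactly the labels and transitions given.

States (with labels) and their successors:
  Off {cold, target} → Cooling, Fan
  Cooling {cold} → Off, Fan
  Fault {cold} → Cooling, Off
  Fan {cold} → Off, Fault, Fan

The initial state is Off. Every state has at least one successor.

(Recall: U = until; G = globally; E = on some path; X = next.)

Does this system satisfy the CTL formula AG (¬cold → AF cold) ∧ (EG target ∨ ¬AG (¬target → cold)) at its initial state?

Violated

States satisfying ¬cold → AF cold: {Off, Cooling, Fault, Fan}.
States satisfying AG (¬cold → AF cold): {Off, Cooling, Fault, Fan}.
States satisfying target: {Off}.
States satisfying EG target: ∅.
States satisfying ¬target → cold: {Off, Cooling, Fault, Fan}.
States satisfying AG (¬target → cold): {Off, Cooling, Fault, Fan}.
States satisfying ¬AG (¬target → cold): ∅.
States satisfying EG target ∨ ¬AG (¬target → cold): ∅.
States satisfying AG (¬cold → AF cold) ∧ (EG target ∨ ¬AG (¬target → cold)): ∅.
Off ∉ Sat(AG (¬cold → AF cold) ∧ (EG target ∨ ¬AG (¬target → cold))).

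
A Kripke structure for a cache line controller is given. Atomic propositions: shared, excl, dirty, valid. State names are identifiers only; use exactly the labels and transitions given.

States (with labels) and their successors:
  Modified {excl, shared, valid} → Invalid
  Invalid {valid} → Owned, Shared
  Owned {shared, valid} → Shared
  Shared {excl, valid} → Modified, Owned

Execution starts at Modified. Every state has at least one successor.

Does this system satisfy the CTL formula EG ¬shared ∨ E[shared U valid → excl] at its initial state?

Yes

States satisfying ¬shared: {Invalid, Shared}.
States satisfying EG ¬shared: ∅.
States satisfying shared: {Modified, Owned}.
States satisfying valid → excl: {Modified, Shared}.
States satisfying E[shared U valid → excl]: {Modified, Owned, Shared}.
States satisfying EG ¬shared ∨ E[shared U valid → excl]: {Modified, Owned, Shared}.
Modified ∈ Sat(EG ¬shared ∨ E[shared U valid → excl]).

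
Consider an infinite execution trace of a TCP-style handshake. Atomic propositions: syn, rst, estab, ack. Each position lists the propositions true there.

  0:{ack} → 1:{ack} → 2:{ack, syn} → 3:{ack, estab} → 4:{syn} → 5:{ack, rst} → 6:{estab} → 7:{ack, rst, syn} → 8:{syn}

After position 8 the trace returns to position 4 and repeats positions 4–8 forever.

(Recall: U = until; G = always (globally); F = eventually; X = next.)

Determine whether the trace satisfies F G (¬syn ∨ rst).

Violated

G (¬syn ∨ rst) is false at every position 0..8, so it never becomes true and F G (¬syn ∨ rst) fails.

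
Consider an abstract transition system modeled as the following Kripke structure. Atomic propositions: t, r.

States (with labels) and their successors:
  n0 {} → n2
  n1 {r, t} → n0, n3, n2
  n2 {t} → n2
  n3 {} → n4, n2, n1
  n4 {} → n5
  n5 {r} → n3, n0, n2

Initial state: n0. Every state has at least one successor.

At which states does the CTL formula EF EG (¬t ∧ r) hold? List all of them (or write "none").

States satisfying EG (¬t ∧ r): ∅.
States satisfying EF EG (¬t ∧ r): ∅.

none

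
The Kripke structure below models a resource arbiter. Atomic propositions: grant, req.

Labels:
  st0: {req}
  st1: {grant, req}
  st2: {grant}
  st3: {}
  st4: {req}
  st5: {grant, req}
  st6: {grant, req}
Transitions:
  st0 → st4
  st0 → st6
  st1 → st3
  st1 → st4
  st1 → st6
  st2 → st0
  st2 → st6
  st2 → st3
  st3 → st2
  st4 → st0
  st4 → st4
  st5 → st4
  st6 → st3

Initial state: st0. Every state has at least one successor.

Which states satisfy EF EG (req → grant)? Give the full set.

States satisfying EG (req → grant): {st1, st2, st3, st6}.
States satisfying EF EG (req → grant): {st0, st1, st2, st3, st4, st5, st6}.

{st0, st1, st2, st3, st4, st5, st6}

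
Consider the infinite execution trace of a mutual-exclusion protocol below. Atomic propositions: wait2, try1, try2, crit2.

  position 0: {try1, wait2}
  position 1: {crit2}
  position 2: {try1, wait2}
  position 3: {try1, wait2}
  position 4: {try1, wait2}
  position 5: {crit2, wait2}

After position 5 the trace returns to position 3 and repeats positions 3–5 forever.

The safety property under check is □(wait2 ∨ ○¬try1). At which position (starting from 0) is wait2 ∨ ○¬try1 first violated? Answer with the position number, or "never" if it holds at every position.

Check wait2 ∨ ○¬try1 at each position in order: 0 ✓.
At position 1 the labels are {crit2} and the next position 2 has {try1, wait2}, so wait2 ∨ ○¬try1 is false there. This is the first violation.

1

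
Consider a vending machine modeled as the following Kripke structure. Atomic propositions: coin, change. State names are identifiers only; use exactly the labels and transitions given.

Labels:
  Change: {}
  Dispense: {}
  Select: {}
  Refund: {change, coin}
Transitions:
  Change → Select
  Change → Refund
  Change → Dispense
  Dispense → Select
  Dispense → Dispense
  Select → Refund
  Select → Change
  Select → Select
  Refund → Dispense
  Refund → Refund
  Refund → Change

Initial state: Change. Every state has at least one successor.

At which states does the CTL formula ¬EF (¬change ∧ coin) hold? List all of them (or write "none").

{Change, Dispense, Select, Refund}

States satisfying ¬change ∧ coin: ∅.
States satisfying EF (¬change ∧ coin): ∅.
States satisfying ¬EF (¬change ∧ coin): {Change, Dispense, Select, Refund}.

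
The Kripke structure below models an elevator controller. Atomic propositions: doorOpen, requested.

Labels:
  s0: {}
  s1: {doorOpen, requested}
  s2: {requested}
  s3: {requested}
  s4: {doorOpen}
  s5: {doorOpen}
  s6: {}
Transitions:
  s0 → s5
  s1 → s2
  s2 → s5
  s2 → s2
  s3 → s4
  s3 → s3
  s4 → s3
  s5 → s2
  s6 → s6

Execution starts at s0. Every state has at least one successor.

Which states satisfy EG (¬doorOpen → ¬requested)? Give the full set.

{s6}

States satisfying ¬doorOpen → ¬requested: {s0, s1, s4, s5, s6}.
States satisfying EG (¬doorOpen → ¬requested): {s6}.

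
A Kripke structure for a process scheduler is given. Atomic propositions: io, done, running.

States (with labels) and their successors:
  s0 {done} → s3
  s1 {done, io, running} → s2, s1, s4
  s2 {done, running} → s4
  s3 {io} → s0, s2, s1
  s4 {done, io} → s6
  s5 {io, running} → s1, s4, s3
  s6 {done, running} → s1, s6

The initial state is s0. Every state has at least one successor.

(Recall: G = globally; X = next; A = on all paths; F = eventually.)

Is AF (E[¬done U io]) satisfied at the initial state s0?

Satisfied

States satisfying E[¬done U io]: {s1, s3, s4, s5}.
States satisfying AF (E[¬done U io]): {s0, s1, s2, s3, s4, s5}.
s0 ∈ Sat(AF (E[¬done U io])).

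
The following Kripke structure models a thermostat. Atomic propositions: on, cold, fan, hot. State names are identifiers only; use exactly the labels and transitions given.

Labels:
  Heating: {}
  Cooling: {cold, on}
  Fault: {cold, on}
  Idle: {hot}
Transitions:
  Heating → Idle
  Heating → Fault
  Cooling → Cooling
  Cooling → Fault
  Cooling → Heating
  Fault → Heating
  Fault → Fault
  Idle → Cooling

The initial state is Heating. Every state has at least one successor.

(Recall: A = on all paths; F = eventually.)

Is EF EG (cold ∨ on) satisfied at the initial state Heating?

Holds

States satisfying EG (cold ∨ on): {Cooling, Fault}.
States satisfying EF EG (cold ∨ on): {Heating, Cooling, Fault, Idle}.
Some path from Heating reaches a state where EG (cold ∨ on) holds.
Heating ∈ Sat(EF EG (cold ∨ on)).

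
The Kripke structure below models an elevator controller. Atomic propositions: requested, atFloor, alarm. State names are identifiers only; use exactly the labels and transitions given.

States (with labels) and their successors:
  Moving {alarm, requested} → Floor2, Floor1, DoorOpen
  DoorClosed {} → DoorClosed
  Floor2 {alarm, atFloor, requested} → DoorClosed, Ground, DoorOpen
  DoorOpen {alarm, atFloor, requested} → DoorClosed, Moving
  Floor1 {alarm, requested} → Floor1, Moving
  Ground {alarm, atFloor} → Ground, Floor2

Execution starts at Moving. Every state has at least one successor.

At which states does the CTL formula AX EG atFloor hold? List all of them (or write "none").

{Ground}

States satisfying EG atFloor: {Floor2, Ground}.
States satisfying AX EG atFloor: {Ground}.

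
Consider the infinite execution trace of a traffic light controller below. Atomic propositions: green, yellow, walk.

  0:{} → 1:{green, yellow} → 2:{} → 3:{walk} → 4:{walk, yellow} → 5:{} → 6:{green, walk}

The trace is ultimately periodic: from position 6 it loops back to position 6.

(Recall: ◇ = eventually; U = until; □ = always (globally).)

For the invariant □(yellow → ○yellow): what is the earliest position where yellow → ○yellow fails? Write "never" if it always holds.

1

Check yellow → ○yellow at each position in order: 0 ✓.
At position 1 the labels are {green, yellow} and the next position 2 has {}, so yellow → ○yellow is false there. This is the first violation.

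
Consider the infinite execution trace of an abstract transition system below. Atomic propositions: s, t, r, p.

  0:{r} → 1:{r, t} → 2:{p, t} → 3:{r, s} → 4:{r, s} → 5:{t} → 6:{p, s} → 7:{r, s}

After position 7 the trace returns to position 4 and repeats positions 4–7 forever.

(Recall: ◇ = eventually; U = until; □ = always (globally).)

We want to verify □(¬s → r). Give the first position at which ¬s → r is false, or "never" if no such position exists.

2

Check ¬s → r at each position in order: 0 ✓, 1 ✓.
At position 2 the labels are {p, t}, so ¬s → r is false there. This is the first violation.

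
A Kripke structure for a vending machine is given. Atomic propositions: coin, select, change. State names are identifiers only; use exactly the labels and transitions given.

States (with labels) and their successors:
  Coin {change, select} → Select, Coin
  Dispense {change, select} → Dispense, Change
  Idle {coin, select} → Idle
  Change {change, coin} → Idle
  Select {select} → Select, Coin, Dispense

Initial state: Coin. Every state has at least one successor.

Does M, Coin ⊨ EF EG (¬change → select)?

Satisfied

States satisfying EG (¬change → select): {Coin, Dispense, Idle, Change, Select}.
States satisfying EF EG (¬change → select): {Coin, Dispense, Idle, Change, Select}.
Some path from Coin reaches a state where EG (¬change → select) holds.
Coin ∈ Sat(EF EG (¬change → select)).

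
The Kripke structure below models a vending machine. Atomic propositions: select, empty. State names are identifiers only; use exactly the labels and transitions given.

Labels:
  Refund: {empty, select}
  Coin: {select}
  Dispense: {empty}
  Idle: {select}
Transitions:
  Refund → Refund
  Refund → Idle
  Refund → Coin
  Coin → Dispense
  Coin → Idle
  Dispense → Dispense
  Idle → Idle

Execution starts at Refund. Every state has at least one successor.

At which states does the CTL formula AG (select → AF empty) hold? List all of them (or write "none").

{Dispense}

States satisfying select → AF empty: {Refund, Dispense}.
States satisfying AG (select → AF empty): {Dispense}.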